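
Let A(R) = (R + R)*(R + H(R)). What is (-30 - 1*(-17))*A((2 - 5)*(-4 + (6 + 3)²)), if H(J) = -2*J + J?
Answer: 0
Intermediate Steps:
H(J) = -J
A(R) = 0 (A(R) = (R + R)*(R - R) = (2*R)*0 = 0)
(-30 - 1*(-17))*A((2 - 5)*(-4 + (6 + 3)²)) = (-30 - 1*(-17))*0 = (-30 + 17)*0 = -13*0 = 0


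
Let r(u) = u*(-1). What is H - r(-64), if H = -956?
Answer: -1020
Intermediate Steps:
r(u) = -u
H - r(-64) = -956 - (-1)*(-64) = -956 - 1*64 = -956 - 64 = -1020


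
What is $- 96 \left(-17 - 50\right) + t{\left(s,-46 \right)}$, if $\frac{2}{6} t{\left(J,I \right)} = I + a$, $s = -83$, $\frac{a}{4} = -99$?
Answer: $5106$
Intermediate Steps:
$a = -396$ ($a = 4 \left(-99\right) = -396$)
$t{\left(J,I \right)} = -1188 + 3 I$ ($t{\left(J,I \right)} = 3 \left(I - 396\right) = 3 \left(-396 + I\right) = -1188 + 3 I$)
$- 96 \left(-17 - 50\right) + t{\left(s,-46 \right)} = - 96 \left(-17 - 50\right) + \left(-1188 + 3 \left(-46\right)\right) = \left(-96\right) \left(-67\right) - 1326 = 6432 - 1326 = 5106$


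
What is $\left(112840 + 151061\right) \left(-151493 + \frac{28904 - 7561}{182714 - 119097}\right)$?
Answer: $- \frac{2543348219857038}{63617} \approx -3.9979 \cdot 10^{10}$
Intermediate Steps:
$\left(112840 + 151061\right) \left(-151493 + \frac{28904 - 7561}{182714 - 119097}\right) = 263901 \left(-151493 + \frac{21343}{63617}\right) = 263901 \left(- \frac{9637508838}{63617}\right) = - \frac{2543348219857038}{63617}$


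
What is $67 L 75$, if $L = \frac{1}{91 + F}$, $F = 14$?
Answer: $\frac{335}{7} \approx 47.857$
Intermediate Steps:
$L = \frac{1}{105}$ ($L = \frac{1}{91 + 14} = \frac{1}{105} \approx 0.0095238$)
$67 L 75 = 67 \cdot \frac{1}{105} \cdot 75 = \frac{67}{105} \cdot 75 = \frac{335}{7}$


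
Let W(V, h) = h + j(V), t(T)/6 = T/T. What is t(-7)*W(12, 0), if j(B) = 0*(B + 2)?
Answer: 0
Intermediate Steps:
j(B) = 0 (j(B) = 0*(2 + B) = 0)
t(T) = 6 (t(T) = 6*(T/T) = 6*1 = 6)
W(V, h) = h (W(V, h) = h + 0 = h)
t(-7)*W(12, 0) = 6*0 = 0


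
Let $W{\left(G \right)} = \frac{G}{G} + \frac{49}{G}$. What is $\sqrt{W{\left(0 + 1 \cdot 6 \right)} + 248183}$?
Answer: $\frac{\sqrt{8934918}}{6} \approx 498.19$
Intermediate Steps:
$W{\left(G \right)} = 1 + \frac{49}{G}$
$\sqrt{W{\left(0 + 1 \cdot 6 \right)} + 248183} = \sqrt{\frac{49 + \left(0 + 1 \cdot 6\right)}{0 + 1 \cdot 6} + 248183} = \sqrt{\frac{49 + \left(0 + 6\right)}{0 + 6} + 248183} = \sqrt{\frac{49 + 6}{6} + 248183} = \sqrt{\frac{1}{6} \cdot 55 + 248183} = \sqrt{\frac{55}{6} + 248183} = \sqrt{\frac{1489153}{6}} = \frac{\sqrt{8934918}}{6}$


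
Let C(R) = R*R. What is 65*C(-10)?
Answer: 6500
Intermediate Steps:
C(R) = R²
65*C(-10) = 65*(-10)² = 65*100 = 6500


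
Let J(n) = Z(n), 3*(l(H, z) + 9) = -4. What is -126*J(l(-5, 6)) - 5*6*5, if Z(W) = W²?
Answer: -13604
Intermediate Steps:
l(H, z) = -31/3 (l(H, z) = -9 + (⅓)*(-4) = -9 - 4/3 = -31/3)
J(n) = n²
-126*J(l(-5, 6)) - 5*6*5 = -126*(-31/3)² - 5*6*5 = -126*961/9 - 30*5 = -13454 - 150 = -13604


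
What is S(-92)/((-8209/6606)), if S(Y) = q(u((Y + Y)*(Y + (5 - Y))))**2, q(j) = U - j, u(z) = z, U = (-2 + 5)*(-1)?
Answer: -5554912734/8209 ≈ -6.7669e+5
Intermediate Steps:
U = -3 (U = 3*(-1) = -3)
q(j) = -3 - j
S(Y) = (-3 - 10*Y)**2 (S(Y) = (-3 - (Y + Y)*(Y + (5 - Y)))**2 = (-3 - 2*Y*5)**2 = (-3 - 10*Y)**2)
S(-92)/((-8209/6606)) = (3 + 10*(-92))**2/((-8209/6606)) = (3 - 920)**2/((-8209*1/6606)) = (-917)**2/(-8209/6606) = 840889*(-6606/8209) = -5554912734/8209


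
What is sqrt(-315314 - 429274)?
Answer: 6*I*sqrt(20683) ≈ 862.9*I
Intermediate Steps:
sqrt(-315314 - 429274) = sqrt(-744588) = 6*I*sqrt(20683)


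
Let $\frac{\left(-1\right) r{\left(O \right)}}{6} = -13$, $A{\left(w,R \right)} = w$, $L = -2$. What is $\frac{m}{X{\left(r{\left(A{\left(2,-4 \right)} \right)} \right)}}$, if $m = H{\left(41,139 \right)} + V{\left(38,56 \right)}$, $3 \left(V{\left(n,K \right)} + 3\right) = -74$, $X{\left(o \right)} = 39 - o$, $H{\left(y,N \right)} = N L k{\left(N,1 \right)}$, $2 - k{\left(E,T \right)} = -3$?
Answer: $\frac{4253}{117} \approx 36.35$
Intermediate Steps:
$k{\left(E,T \right)} = 5$ ($k{\left(E,T \right)} = 2 - -3 = 2 + 3 = 5$)
$r{\left(O \right)} = 78$ ($r{\left(O \right)} = \left(-6\right) \left(-13\right) = 78$)
$H{\left(y,N \right)} = - 10 N$ ($H{\left(y,N \right)} = N \left(-2\right) 5 = - 2 N 5 = - 10 N$)
$V{\left(n,K \right)} = - \frac{83}{3}$ ($V{\left(n,K \right)} = -3 + \frac{1}{3} \left(-74\right) = -3 - \frac{74}{3} = - \frac{83}{3}$)
$m = - \frac{4253}{3}$ ($m = \left(-10\right) 139 - \frac{83}{3} = -1390 - \frac{83}{3} = - \frac{4253}{3} \approx -1417.7$)
$\frac{m}{X{\left(r{\left(A{\left(2,-4 \right)} \right)} \right)}} = - \frac{4253}{3 \left(39 - 78\right)} = - \frac{4253}{3 \left(-39\right)} = \left(- \frac{4253}{3}\right) \left(- \frac{1}{39}\right) = \frac{4253}{117}$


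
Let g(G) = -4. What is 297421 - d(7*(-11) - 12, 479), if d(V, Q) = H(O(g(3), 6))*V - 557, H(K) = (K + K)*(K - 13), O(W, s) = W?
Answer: 310082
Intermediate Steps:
H(K) = 2*K*(-13 + K) (H(K) = (2*K)*(-13 + K) = 2*K*(-13 + K))
d(V, Q) = -557 + 136*V (d(V, Q) = (2*(-4)*(-13 - 4))*V - 557 = (2*(-4)*(-17))*V - 557 = 136*V - 557 = -557 + 136*V)
297421 - d(7*(-11) - 12, 479) = 297421 - (-557 + 136*(7*(-11) - 12)) = 297421 - (-557 + 136*(-77 - 12)) = 297421 - (-557 + 136*(-89)) = 297421 - (-557 - 12104) = 297421 - 1*(-12661) = 297421 + 12661 = 310082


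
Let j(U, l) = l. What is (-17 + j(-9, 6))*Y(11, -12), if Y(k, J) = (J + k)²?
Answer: -11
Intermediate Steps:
(-17 + j(-9, 6))*Y(11, -12) = (-17 + 6)*(-12 + 11)² = -11*(-1)² = -11*1 = -11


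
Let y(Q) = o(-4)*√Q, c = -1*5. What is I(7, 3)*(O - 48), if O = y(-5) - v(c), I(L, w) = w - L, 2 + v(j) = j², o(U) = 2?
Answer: 284 - 8*I*√5 ≈ 284.0 - 17.889*I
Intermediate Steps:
c = -5
v(j) = -2 + j²
y(Q) = 2*√Q
O = -23 + 2*I*√5 (O = 2*√(-5) - (-2 + (-5)²) = 2*(I*√5) - (-2 + 25) = 2*I*√5 - 1*23 = 2*I*√5 - 23 = -23 + 2*I*√5 ≈ -23.0 + 4.4721*I)
I(7, 3)*(O - 48) = (3 - 1*7)*((-23 + 2*I*√5) - 48) = (3 - 7)*(-71 + 2*I*√5) = -4*(-71 + 2*I*√5) = 284 - 8*I*√5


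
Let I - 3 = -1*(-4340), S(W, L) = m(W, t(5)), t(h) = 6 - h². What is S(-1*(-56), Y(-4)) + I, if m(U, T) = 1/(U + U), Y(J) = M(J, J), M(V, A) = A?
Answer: 486417/112 ≈ 4343.0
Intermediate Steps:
Y(J) = J
m(U, T) = 1/(2*U)
S(W, L) = 1/(2*W)
I = 4343 (I = 3 - 1*(-4340) = 3 + 4340 = 4343)
S(-1*(-56), Y(-4)) + I = 1/(2*((-1*(-56)))) + 4343 = (½)/56 + 4343 = (½)*(1/56) + 4343 = 1/112 + 4343 = 486417/112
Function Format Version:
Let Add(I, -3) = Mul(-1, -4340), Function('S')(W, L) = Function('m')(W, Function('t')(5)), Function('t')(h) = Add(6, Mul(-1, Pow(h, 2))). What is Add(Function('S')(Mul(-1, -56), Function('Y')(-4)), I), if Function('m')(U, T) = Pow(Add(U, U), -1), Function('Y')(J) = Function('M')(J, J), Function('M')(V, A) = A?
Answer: Rational(486417, 112) ≈ 4343.0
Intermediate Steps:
Function('Y')(J) = J
Function('m')(U, T) = Mul(Rational(1, 2), Pow(U, -1)) (Function('m')(U, T) = Pow(Mul(2, U), -1) = Mul(Rational(1, 2), Pow(U, -1)))
Function('S')(W, L) = Mul(Rational(1, 2), Pow(W, -1))
I = 4343 (I = Add(3, Mul(-1, -4340)) = Add(3, 4340) = 4343)
Add(Function('S')(Mul(-1, -56), Function('Y')(-4)), I) = Add(Mul(Rational(1, 2), Pow(Mul(-1, -56), -1)), 4343) = Add(Mul(Rational(1, 2), Pow(56, -1)), 4343) = Add(Mul(Rational(1, 2), Rational(1, 56)), 4343) = Add(Rational(1, 112), 4343) = Rational(486417, 112)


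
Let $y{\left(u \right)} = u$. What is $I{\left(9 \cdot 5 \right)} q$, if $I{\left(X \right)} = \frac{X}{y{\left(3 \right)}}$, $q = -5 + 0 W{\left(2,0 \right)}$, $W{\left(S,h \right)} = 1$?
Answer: $-75$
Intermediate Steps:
$q = -5$ ($q = -5 + 0 \cdot 1 = -5 + 0 = -5$)
$I{\left(X \right)} = \frac{X}{3}$
$I{\left(9 \cdot 5 \right)} q = \frac{9 \cdot 5}{3} \left(-5\right) = \frac{1}{3} \cdot 45 \left(-5\right) = 15 \left(-5\right) = -75$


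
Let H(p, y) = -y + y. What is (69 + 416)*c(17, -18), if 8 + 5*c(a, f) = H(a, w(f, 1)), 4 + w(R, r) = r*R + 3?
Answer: -776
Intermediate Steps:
w(R, r) = -1 + R*r (w(R, r) = -4 + (r*R + 3) = -4 + (R*r + 3) = -4 + (3 + R*r) = -1 + R*r)
H(p, y) = 0
c(a, f) = -8/5 (c(a, f) = -8/5 + (1/5)*0 = -8/5 + 0 = -8/5)
(69 + 416)*c(17, -18) = (69 + 416)*(-8/5) = 485*(-8/5) = -776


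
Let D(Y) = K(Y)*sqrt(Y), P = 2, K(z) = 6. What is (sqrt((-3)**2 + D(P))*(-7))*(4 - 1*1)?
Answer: -21*sqrt(9 + 6*sqrt(2)) ≈ -87.812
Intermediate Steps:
D(Y) = 6*sqrt(Y)
(sqrt((-3)**2 + D(P))*(-7))*(4 - 1*1) = (sqrt((-3)**2 + 6*sqrt(2))*(-7))*(4 - 1*1) = (sqrt(9 + 6*sqrt(2))*(-7))*(4 - 1) = -7*sqrt(9 + 6*sqrt(2))*3 = -21*sqrt(9 + 6*sqrt(2))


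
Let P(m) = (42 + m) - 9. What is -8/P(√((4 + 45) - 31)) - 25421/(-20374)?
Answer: 7282385/7273518 + 8*√2/357 ≈ 1.0329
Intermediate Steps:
P(m) = 33 + m
-8/P(√((4 + 45) - 31)) - 25421/(-20374) = -8/(33 + √((4 + 45) - 31)) - 25421/(-20374) = -8/(33 + √(49 - 31)) - 25421*(-1/20374) = -8/(33 + √18) + 25421/20374 = -8/(33 + 3*√2) + 25421/20374 = 25421/20374 - 8/(33 + 3*√2)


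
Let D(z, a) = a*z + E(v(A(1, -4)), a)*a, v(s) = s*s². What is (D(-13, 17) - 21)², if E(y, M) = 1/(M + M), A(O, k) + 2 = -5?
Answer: 233289/4 ≈ 58322.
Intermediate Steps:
A(O, k) = -7 (A(O, k) = -2 - 5 = -7)
v(s) = s³
E(y, M) = 1/(2*M)
D(z, a) = ½ + a*z (D(z, a) = a*z + (1/(2*a))*a = a*z + ½ = ½ + a*z)
(D(-13, 17) - 21)² = ((½ + 17*(-13)) - 21)² = ((½ - 221) - 21)² = (-441/2 - 21)² = (-483/2)² = 233289/4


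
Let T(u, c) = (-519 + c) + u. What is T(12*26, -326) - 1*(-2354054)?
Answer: 2353521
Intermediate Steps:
T(u, c) = -519 + c + u
T(12*26, -326) - 1*(-2354054) = (-519 - 326 + 12*26) - 1*(-2354054) = (-519 - 326 + 312) + 2354054 = -533 + 2354054 = 2353521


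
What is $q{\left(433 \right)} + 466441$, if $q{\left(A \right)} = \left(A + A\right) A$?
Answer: $841419$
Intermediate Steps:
$q{\left(A \right)} = 2 A^{2}$ ($q{\left(A \right)} = 2 A A = 2 A^{2}$)
$q{\left(433 \right)} + 466441 = 2 \cdot 433^{2} + 466441 = 2 \cdot 187489 + 466441 = 374978 + 466441 = 841419$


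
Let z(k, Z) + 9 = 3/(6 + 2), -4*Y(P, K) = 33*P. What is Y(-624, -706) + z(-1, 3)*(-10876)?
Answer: 197907/2 ≈ 98954.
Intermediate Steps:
Y(P, K) = -33*P/4
z(k, Z) = -69/8 (z(k, Z) = -9 + 3/(6 + 2) = -9 + 3/8 = -69/8)
Y(-624, -706) + z(-1, 3)*(-10876) = -33/4*(-624) - 69/8*(-10876) = 5148 + 187611/2 = 197907/2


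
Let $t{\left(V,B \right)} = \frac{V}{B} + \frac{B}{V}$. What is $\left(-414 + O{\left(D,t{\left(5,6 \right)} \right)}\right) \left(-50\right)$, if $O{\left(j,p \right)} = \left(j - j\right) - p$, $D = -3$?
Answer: $\frac{62405}{3} \approx 20802.0$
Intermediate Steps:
$t{\left(V,B \right)} = \frac{B}{V} + \frac{V}{B}$
$O{\left(j,p \right)} = - p$ ($O{\left(j,p \right)} = 0 - p = - p$)
$\left(-414 + O{\left(D,t{\left(5,6 \right)} \right)}\right) \left(-50\right) = \left(-414 - \left(\frac{6}{5} + \frac{5}{6}\right)\right) \left(-50\right) = \left(-414 - \frac{61}{30}\right) \left(-50\right) = \left(- \frac{12481}{30}\right) \left(-50\right) = \frac{62405}{3}$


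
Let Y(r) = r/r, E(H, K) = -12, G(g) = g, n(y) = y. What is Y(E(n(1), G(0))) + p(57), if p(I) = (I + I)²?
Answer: 12997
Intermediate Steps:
Y(r) = 1
p(I) = 4*I² (p(I) = (2*I)² = 4*I²)
Y(E(n(1), G(0))) + p(57) = 1 + 4*57² = 1 + 4*3249 = 1 + 12996 = 12997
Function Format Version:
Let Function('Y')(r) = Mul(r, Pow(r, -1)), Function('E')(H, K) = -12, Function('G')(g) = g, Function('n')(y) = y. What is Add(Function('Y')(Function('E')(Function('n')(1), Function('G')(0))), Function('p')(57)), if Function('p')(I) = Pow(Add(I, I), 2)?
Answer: 12997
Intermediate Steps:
Function('Y')(r) = 1
Function('p')(I) = Mul(4, Pow(I, 2)) (Function('p')(I) = Pow(Mul(2, I), 2) = Mul(4, Pow(I, 2)))
Add(Function('Y')(Function('E')(Function('n')(1), Function('G')(0))), Function('p')(57)) = Add(1, Mul(4, Pow(57, 2))) = Add(1, Mul(4, 3249)) = Add(1, 12996) = 12997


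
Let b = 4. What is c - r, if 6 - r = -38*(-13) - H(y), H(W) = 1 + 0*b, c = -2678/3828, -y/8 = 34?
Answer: 930779/1914 ≈ 486.30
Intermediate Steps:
y = -272 (y = -8*34 = -272)
c = -1339/1914 (c = -2678*1/3828 = -1339/1914 ≈ -0.69958)
H(W) = 1 (H(W) = 1 + 0*4 = 1 + 0 = 1)
r = -487 (r = 6 - (-38*(-13) - 1*1) = 6 - (494 - 1) = 6 - 1*493 = 6 - 493 = -487)
c - r = -1339/1914 - 1*(-487) = -1339/1914 + 487 = 930779/1914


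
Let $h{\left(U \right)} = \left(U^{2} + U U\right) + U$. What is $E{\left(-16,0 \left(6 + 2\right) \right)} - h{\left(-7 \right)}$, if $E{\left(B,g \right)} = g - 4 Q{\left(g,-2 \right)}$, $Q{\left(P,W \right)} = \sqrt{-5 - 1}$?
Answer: $-91 - 4 i \sqrt{6} \approx -91.0 - 9.798 i$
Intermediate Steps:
$Q{\left(P,W \right)} = i \sqrt{6}$ ($Q{\left(P,W \right)} = \sqrt{-6} = i \sqrt{6}$)
$h{\left(U \right)} = U + 2 U^{2}$ ($h{\left(U \right)} = \left(U^{2} + U^{2}\right) + U = 2 U^{2} + U = U + 2 U^{2}$)
$E{\left(B,g \right)} = g - 4 i \sqrt{6}$
$E{\left(-16,0 \left(6 + 2\right) \right)} - h{\left(-7 \right)} = \left(0 \left(6 + 2\right) - 4 i \sqrt{6}\right) - - 7 \left(1 + 2 \left(-7\right)\right) = \left(0 \cdot 8 - 4 i \sqrt{6}\right) - - 7 \left(1 - 14\right) = \left(0 - 4 i \sqrt{6}\right) - \left(-7\right) \left(-13\right) = - 4 i \sqrt{6} - 91 = -91 - 4 i \sqrt{6}$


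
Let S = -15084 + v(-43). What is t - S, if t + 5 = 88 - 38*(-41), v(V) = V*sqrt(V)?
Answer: 16725 + 43*I*sqrt(43) ≈ 16725.0 + 281.97*I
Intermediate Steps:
v(V) = V**(3/2)
t = 1641 (t = -5 + (88 - 38*(-41)) = -5 + (88 + 1558) = -5 + 1646 = 1641)
S = -15084 - 43*I*sqrt(43) (S = -15084 + (-43)**(3/2) = -15084 - 43*I*sqrt(43) ≈ -15084.0 - 281.97*I)
t - S = 1641 - (-15084 - 43*I*sqrt(43)) = 1641 + (15084 + 43*I*sqrt(43)) = 16725 + 43*I*sqrt(43)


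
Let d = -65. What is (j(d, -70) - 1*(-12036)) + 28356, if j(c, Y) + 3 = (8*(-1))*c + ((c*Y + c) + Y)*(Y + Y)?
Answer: -577191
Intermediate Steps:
j(c, Y) = -3 - 8*c + 2*Y*(Y + c + Y*c) (j(c, Y) = -3 + ((8*(-1))*c + ((c*Y + c) + Y)*(Y + Y)) = -3 + (-8*c + ((Y*c + c) + Y)*(2*Y)) = -3 + (-8*c + ((c + Y*c) + Y)*(2*Y)) = -3 + (-8*c + (Y + c + Y*c)*(2*Y)) = -3 + (-8*c + 2*Y*(Y + c + Y*c)) = -3 - 8*c + 2*Y*(Y + c + Y*c))
(j(d, -70) - 1*(-12036)) + 28356 = ((-3 - 8*(-65) + 2*(-70)² + 2*(-70)*(-65) + 2*(-65)*(-70)²) - 1*(-12036)) + 28356 = ((-3 + 520 + 2*4900 + 9100 + 2*(-65)*4900) + 12036) + 28356 = ((-3 + 520 + 9800 + 9100 - 637000) + 12036) + 28356 = (-617583 + 12036) + 28356 = -605547 + 28356 = -577191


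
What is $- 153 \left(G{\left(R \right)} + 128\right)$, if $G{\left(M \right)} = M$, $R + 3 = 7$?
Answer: $-20196$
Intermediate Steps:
$R = 4$ ($R = -3 + 7 = 4$)
$- 153 \left(G{\left(R \right)} + 128\right) = - 153 \left(4 + 128\right) = \left(-153\right) 132 = -20196$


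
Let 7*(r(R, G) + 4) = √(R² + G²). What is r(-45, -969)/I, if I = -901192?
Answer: 1/225298 - 3*√104554/6308344 ≈ -0.00014933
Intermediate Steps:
r(R, G) = -4 + √(G² + R²)/7 (r(R, G) = -4 + √(R² + G²)/7 = -4 + √(G² + R²)/7)
r(-45, -969)/I = (-4 + √((-969)² + (-45)²)/7)/(-901192) = (-4 + √(938961 + 2025)/7)*(-1/901192) = (-4 + √940986/7)*(-1/901192) = (-4 + (3*√104554)/7)*(-1/901192) = (-4 + 3*√104554/7)*(-1/901192) = 1/225298 - 3*√104554/6308344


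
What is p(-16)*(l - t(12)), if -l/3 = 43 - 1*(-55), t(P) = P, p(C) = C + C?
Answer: 9792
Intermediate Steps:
p(C) = 2*C
l = -294 (l = -3*(43 - 1*(-55)) = -3*(43 + 55) = -3*98 = -294)
p(-16)*(l - t(12)) = (2*(-16))*(-294 - 1*12) = -32*(-294 - 12) = -32*(-306) = 9792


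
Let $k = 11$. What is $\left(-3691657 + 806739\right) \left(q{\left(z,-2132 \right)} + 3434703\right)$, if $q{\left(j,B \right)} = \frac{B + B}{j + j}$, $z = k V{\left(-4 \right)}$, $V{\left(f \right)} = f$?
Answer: $- \frac{108998739264188}{11} \approx -9.909 \cdot 10^{12}$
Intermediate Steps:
$z = -44$ ($z = 11 \left(-4\right) = -44$)
$q{\left(j,B \right)} = \frac{B}{j}$ ($q{\left(j,B \right)} = \frac{2 B}{2 j} = 2 B \frac{1}{2 j} = \frac{B}{j}$)
$\left(-3691657 + 806739\right) \left(q{\left(z,-2132 \right)} + 3434703\right) = \left(-3691657 + 806739\right) \left(- \frac{2132}{-44} + 3434703\right) = - 2884918 \left(\left(-2132\right) \left(- \frac{1}{44}\right) + 3434703\right) = - 2884918 \left(\frac{533}{11} + 3434703\right) = \left(-2884918\right) \frac{37782266}{11} = - \frac{108998739264188}{11}$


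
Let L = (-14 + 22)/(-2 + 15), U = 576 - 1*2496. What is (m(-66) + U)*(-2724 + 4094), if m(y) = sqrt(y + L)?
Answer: -2630400 + 6850*I*sqrt(442)/13 ≈ -2.6304e+6 + 11078.0*I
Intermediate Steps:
U = -1920 (U = 576 - 2496 = -1920)
L = 8/13 ≈ 0.61539
m(y) = sqrt(8/13 + y) (m(y) = sqrt(y + 8/13) = sqrt(8/13 + y))
(m(-66) + U)*(-2724 + 4094) = (sqrt(104 + 169*(-66))/13 - 1920)*(-2724 + 4094) = (sqrt(104 - 11154)/13 - 1920)*1370 = (sqrt(-11050)/13 - 1920)*1370 = ((5*I*sqrt(442))/13 - 1920)*1370 = (5*I*sqrt(442)/13 - 1920)*1370 = (-1920 + 5*I*sqrt(442)/13)*1370 = -2630400 + 6850*I*sqrt(442)/13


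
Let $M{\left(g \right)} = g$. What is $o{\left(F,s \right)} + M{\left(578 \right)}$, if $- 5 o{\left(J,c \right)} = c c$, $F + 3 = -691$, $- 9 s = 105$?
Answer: $\frac{4957}{9} \approx 550.78$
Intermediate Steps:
$s = - \frac{35}{3}$ ($s = \left(- \frac{1}{9}\right) 105 = - \frac{35}{3} \approx -11.667$)
$F = -694$ ($F = -3 - 691 = -694$)
$o{\left(J,c \right)} = - \frac{c^{2}}{5}$ ($o{\left(J,c \right)} = - \frac{c c}{5} = - \frac{c^{2}}{5}$)
$o{\left(F,s \right)} + M{\left(578 \right)} = - \frac{\left(- \frac{35}{3}\right)^{2}}{5} + 578 = \left(- \frac{1}{5}\right) \frac{1225}{9} + 578 = - \frac{245}{9} + 578 = \frac{4957}{9}$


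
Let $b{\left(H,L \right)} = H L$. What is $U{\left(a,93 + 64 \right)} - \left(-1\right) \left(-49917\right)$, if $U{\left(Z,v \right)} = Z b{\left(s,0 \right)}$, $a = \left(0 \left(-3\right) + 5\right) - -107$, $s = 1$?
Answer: $-49917$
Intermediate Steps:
$a = 112$ ($a = \left(0 + 5\right) + 107 = 5 + 107 = 112$)
$U{\left(Z,v \right)} = 0$ ($U{\left(Z,v \right)} = Z 1 \cdot 0 = Z 0 = 0$)
$U{\left(a,93 + 64 \right)} - \left(-1\right) \left(-49917\right) = 0 - \left(-1\right) \left(-49917\right) = 0 - 49917 = -49917$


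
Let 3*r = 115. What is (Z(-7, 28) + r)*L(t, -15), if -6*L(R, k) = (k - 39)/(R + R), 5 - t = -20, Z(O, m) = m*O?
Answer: -1419/50 ≈ -28.380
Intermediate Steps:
r = 115/3 (r = (⅓)*115 = 115/3 ≈ 38.333)
Z(O, m) = O*m
t = 25 (t = 5 - 1*(-20) = 5 + 20 = 25)
L(R, k) = -(-39 + k)/(12*R) (L(R, k) = -(k - 39)/(6*(R + R)) = -(-39 + k)/(6*(2*R)) = -(-39 + k)*1/(2*R)/6 = -(-39 + k)/(12*R))
(Z(-7, 28) + r)*L(t, -15) = (-7*28 + 115/3)*((1/12)*(39 - 1*(-15))/25) = (-196 + 115/3)*((1/12)*(1/25)*(39 + 15)) = -473*54/(36*25) = -473/3*9/50 = -1419/50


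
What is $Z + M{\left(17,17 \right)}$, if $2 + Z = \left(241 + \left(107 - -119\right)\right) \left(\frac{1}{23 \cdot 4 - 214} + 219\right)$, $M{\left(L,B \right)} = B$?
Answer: $\frac{12478669}{122} \approx 1.0228 \cdot 10^{5}$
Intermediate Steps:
$Z = \frac{12476595}{122}$ ($Z = -2 + \left(241 + \left(107 - -119\right)\right) \left(\frac{1}{23 \cdot 4 - 214} + 219\right) = -2 + \left(241 + \left(107 + 119\right)\right) \left(\frac{1}{92 - 214} + 219\right) = -2 + \left(241 + 226\right) \left(\frac{1}{-122} + 219\right) = -2 + 467 \left(- \frac{1}{122} + 219\right) = -2 + 467 \cdot \frac{26717}{122} = -2 + \frac{12476839}{122} = \frac{12476595}{122} \approx 1.0227 \cdot 10^{5}$)
$Z + M{\left(17,17 \right)} = \frac{12476595}{122} + 17 = \frac{12478669}{122}$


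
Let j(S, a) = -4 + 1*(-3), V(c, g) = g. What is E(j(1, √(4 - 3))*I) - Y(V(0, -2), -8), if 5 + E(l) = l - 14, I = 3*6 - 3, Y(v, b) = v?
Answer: -122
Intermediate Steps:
j(S, a) = -7 (j(S, a) = -4 - 3 = -7)
I = 15 (I = 18 - 3 = 15)
E(l) = -19 + l (E(l) = -5 + (l - 14) = -5 + (-14 + l) = -19 + l)
E(j(1, √(4 - 3))*I) - Y(V(0, -2), -8) = (-19 - 7*15) - 1*(-2) = (-19 - 105) + 2 = -124 + 2 = -122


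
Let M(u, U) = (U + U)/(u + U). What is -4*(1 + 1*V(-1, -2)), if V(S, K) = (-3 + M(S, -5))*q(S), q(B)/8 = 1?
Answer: 116/3 ≈ 38.667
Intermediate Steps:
q(B) = 8 (q(B) = 8*1 = 8)
M(u, U) = 2*U/(U + u) (M(u, U) = (2*U)/(U + u) = 2*U/(U + u))
V(S, K) = -24 - 80/(-5 + S) (V(S, K) = (-3 + 2*(-5)/(-5 + S))*8 = (-3 - 10/(-5 + S))*8 = -24 - 80/(-5 + S))
-4*(1 + 1*V(-1, -2)) = -4*(1 + 1*(8*(5 - 3*(-1))/(-5 - 1))) = -4*(1 + 1*(8*(5 + 3)/(-6))) = -4*(1 + 1*(8*(-⅙)*8)) = -4*(1 + 1*(-32/3)) = -4*(1 - 32/3) = -4*(-29/3) = 116/3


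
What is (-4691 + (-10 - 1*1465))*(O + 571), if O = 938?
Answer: -9304494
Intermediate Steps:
(-4691 + (-10 - 1*1465))*(O + 571) = (-4691 + (-10 - 1*1465))*(938 + 571) = (-4691 + (-10 - 1465))*1509 = (-4691 - 1475)*1509 = -6166*1509 = -9304494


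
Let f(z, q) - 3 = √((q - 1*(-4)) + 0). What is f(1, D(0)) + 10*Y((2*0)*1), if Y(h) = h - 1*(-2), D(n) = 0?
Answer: 25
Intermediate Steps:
f(z, q) = 3 + √(4 + q) (f(z, q) = 3 + √((q - 1*(-4)) + 0) = 3 + √((q + 4) + 0) = 3 + √((4 + q) + 0) = 3 + √(4 + q))
Y(h) = 2 + h (Y(h) = h + 2 = 2 + h)
f(1, D(0)) + 10*Y((2*0)*1) = (3 + √(4 + 0)) + 10*(2 + (2*0)*1) = (3 + √4) + 10*(2 + 0*1) = (3 + 2) + 10*(2 + 0) = 5 + 10*2 = 5 + 20 = 25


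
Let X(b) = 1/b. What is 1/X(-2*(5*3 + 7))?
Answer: -44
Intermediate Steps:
1/X(-2*(5*3 + 7)) = 1/(1/(-2*(5*3 + 7))) = 1/(1/(-2*(15 + 7))) = 1/(1/(-2*22)) = 1/(1/(-44)) = 1/(-1/44) = -44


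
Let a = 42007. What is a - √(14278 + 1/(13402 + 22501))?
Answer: 42007 - 3*√2044967202845/35903 ≈ 41888.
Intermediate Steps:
a - √(14278 + 1/(13402 + 22501)) = 42007 - √(14278 + 1/(13402 + 22501)) = 42007 - √(14278 + 1/35903) = 42007 - √(512623035/35903) = 42007 - 3*√2044967202845/35903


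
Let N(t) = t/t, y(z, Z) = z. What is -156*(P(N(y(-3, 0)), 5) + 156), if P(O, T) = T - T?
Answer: -24336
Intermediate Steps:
N(t) = 1
P(O, T) = 0
-156*(P(N(y(-3, 0)), 5) + 156) = -156*(0 + 156) = -156*156 = -24336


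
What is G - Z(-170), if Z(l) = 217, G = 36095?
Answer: 35878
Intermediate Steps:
G - Z(-170) = 36095 - 1*217 = 36095 - 217 = 35878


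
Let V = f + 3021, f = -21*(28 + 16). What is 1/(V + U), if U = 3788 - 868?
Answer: 1/5017 ≈ 0.00019932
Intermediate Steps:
f = -924 (f = -21*44 = -924)
V = 2097 (V = -924 + 3021 = 2097)
U = 2920
1/(V + U) = 1/(2097 + 2920) = 1/5017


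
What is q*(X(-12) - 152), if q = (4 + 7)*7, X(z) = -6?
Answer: -12166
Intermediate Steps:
q = 77 (q = 11*7 = 77)
q*(X(-12) - 152) = 77*(-6 - 152) = 77*(-158) = -12166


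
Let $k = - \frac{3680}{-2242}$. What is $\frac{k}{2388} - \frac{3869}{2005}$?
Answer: $- \frac{2588355653}{1341820185} \approx -1.929$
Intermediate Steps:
$k = \frac{1840}{1121}$ ($k = \left(-3680\right) \left(- \frac{1}{2242}\right) = \frac{1840}{1121} \approx 1.6414$)
$\frac{k}{2388} - \frac{3869}{2005} = \frac{1840}{1121 \cdot 2388} - \frac{3869}{2005} = \frac{1840}{1121} \cdot \frac{1}{2388} - \frac{3869}{2005} = \frac{460}{669237} - \frac{3869}{2005} = - \frac{2588355653}{1341820185}$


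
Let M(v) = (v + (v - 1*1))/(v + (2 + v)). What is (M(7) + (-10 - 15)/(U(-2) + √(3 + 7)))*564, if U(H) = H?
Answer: -16967/4 - 2350*√10 ≈ -11673.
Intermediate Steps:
M(v) = (-1 + 2*v)/(2 + 2*v) (M(v) = (v + (v - 1))/(2 + 2*v) = (v + (-1 + v))/(2 + 2*v) = (-1 + 2*v)/(2 + 2*v))
(M(7) + (-10 - 15)/(U(-2) + √(3 + 7)))*564 = ((-½ + 7)/(1 + 7) + (-10 - 15)/(-2 + √(3 + 7)))*564 = ((13/2)/8 - 25/(-2 + √10))*564 = ((⅛)*(13/2) - 25/(-2 + √10))*564 = (13/16 - 25/(-2 + √10))*564 = 1833/4 - 14100/(-2 + √10)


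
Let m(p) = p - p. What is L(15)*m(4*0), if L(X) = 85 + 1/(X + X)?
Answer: 0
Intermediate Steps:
m(p) = 0
L(X) = 85 + 1/(2*X)
L(15)*m(4*0) = (85 + (½)/15)*0 = (85 + (½)*(1/15))*0 = (85 + 1/30)*0 = (2551/30)*0 = 0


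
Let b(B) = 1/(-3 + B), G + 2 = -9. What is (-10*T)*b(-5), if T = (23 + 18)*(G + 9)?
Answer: -205/2 ≈ -102.50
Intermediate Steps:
G = -11 (G = -2 - 9 = -11)
T = -82 (T = (23 + 18)*(-11 + 9) = 41*(-2) = -82)
(-10*T)*b(-5) = (-10*(-82))/(-3 - 5) = 820/(-8) = 820*(-⅛) = -205/2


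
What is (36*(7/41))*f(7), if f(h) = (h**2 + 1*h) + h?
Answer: 15876/41 ≈ 387.22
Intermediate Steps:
f(h) = h**2 + 2*h (f(h) = (h**2 + h) + h = (h + h**2) + h = h**2 + 2*h)
(36*(7/41))*f(7) = (36*(7/41))*(7*(2 + 7)) = (36*(7*(1/41)))*(7*9) = (36*(7/41))*63 = (252/41)*63 = 15876/41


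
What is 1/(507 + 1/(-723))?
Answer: 723/366560 ≈ 0.0019724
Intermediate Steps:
1/(507 + 1/(-723)) = 1/(507 - 1/723) = 1/(366560/723) = 723/366560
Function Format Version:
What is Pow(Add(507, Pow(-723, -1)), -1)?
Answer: Rational(723, 366560) ≈ 0.0019724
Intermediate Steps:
Pow(Add(507, Pow(-723, -1)), -1) = Pow(Add(507, Rational(-1, 723)), -1) = Pow(Rational(366560, 723), -1) = Rational(723, 366560)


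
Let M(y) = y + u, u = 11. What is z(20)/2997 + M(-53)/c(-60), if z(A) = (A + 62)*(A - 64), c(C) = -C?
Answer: -57059/29970 ≈ -1.9039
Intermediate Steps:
M(y) = 11 + y (M(y) = y + 11 = 11 + y)
z(A) = (-64 + A)*(62 + A) (z(A) = (62 + A)*(-64 + A) = (-64 + A)*(62 + A))
z(20)/2997 + M(-53)/c(-60) = (-3968 + 20² - 2*20)/2997 + (11 - 53)/((-1*(-60))) = (-3968 + 400 - 40)*(1/2997) - 42/60 = -3608*1/2997 - 42*1/60 = -3608/2997 - 7/10 = -57059/29970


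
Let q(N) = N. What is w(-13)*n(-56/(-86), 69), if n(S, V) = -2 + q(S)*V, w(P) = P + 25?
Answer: 22152/43 ≈ 515.16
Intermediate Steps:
w(P) = 25 + P
n(S, V) = -2 + S*V
w(-13)*n(-56/(-86), 69) = (25 - 13)*(-2 - 56/(-86)*69) = 12*(-2 - 56*(-1/86)*69) = 12*(-2 + (28/43)*69) = 12*(-2 + 1932/43) = 12*(1846/43) = 22152/43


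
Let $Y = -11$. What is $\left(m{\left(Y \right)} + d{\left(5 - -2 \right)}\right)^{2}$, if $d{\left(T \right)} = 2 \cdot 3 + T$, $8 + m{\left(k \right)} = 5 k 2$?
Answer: $11025$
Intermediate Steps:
$m{\left(k \right)} = -8 + 10 k$ ($m{\left(k \right)} = -8 + 5 k 2 = -8 + 10 k$)
$d{\left(T \right)} = 6 + T$
$\left(m{\left(Y \right)} + d{\left(5 - -2 \right)}\right)^{2} = \left(\left(-8 + 10 \left(-11\right)\right) + \left(6 + \left(5 - -2\right)\right)\right)^{2} = \left(\left(-8 - 110\right) + \left(6 + \left(5 + 2\right)\right)\right)^{2} = \left(-118 + \left(6 + 7\right)\right)^{2} = \left(-118 + 13\right)^{2} = \left(-105\right)^{2} = 11025$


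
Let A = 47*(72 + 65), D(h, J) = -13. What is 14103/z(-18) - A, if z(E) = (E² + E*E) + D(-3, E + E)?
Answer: -4074662/635 ≈ -6416.8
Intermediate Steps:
z(E) = -13 + 2*E² (z(E) = (E² + E*E) - 13 = (E² + E²) - 13 = 2*E² - 13 = -13 + 2*E²)
A = 6439 (A = 47*137 = 6439)
14103/z(-18) - A = 14103/(-13 + 2*(-18)²) - 1*6439 = 14103/(-13 + 2*324) - 6439 = 14103/(-13 + 648) - 6439 = 14103/635 - 6439 = -4074662/635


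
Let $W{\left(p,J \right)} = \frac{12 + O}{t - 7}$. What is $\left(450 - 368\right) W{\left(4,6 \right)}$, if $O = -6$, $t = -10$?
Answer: $- \frac{492}{17} \approx -28.941$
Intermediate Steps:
$W{\left(p,J \right)} = - \frac{6}{17}$ ($W{\left(p,J \right)} = \frac{12 - 6}{-10 - 7} = \frac{6}{-17} = 6 \left(- \frac{1}{17}\right) = - \frac{6}{17}$)
$\left(450 - 368\right) W{\left(4,6 \right)} = \left(450 - 368\right) \left(- \frac{6}{17}\right) = 82 \left(- \frac{6}{17}\right) = - \frac{492}{17}$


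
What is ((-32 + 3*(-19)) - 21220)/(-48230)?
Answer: 21309/48230 ≈ 0.44182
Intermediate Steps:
((-32 + 3*(-19)) - 21220)/(-48230) = ((-32 - 57) - 21220)*(-1/48230) = (-89 - 21220)*(-1/48230) = -21309*(-1/48230) = 21309/48230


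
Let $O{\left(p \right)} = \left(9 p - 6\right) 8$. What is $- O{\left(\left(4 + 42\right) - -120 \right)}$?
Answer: $-11904$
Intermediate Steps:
$O{\left(p \right)} = -48 + 72 p$ ($O{\left(p \right)} = \left(-6 + 9 p\right) 8 = -48 + 72 p$)
$- O{\left(\left(4 + 42\right) - -120 \right)} = - (-48 + 72 \left(\left(4 + 42\right) - -120\right)) = - (-48 + 72 \left(46 + 120\right)) = - (-48 + 72 \cdot 166) = - (-48 + 11952) = \left(-1\right) 11904 = -11904$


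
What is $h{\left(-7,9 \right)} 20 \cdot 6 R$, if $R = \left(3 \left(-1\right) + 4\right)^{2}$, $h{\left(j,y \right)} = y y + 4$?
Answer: $10200$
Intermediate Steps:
$h{\left(j,y \right)} = 4 + y^{2}$ ($h{\left(j,y \right)} = y^{2} + 4 = 4 + y^{2}$)
$R = 1$ ($R = \left(-3 + 4\right)^{2} = 1^{2} = 1$)
$h{\left(-7,9 \right)} 20 \cdot 6 R = \left(4 + 9^{2}\right) 20 \cdot 6 \cdot 1 = \left(4 + 81\right) 120 \cdot 1 = 85 \cdot 120 \cdot 1 = 10200 \cdot 1 = 10200$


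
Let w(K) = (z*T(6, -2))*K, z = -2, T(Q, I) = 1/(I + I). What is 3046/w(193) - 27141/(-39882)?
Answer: 82733119/2565742 ≈ 32.245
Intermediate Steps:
T(Q, I) = 1/(2*I)
w(K) = K/2 (w(K) = (-1/(-2))*K = (-(-1)/2)*K = (-2*(-¼))*K = K/2)
3046/w(193) - 27141/(-39882) = 3046/(((½)*193)) - 27141/(-39882) = 3046/(193/2) - 27141*(-1/39882) = 3046*(2/193) + 9047/13294 = 6092/193 + 9047/13294 = 82733119/2565742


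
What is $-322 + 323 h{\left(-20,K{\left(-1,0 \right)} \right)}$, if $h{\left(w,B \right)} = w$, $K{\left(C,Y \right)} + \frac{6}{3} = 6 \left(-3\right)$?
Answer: $-6782$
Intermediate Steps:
$K{\left(C,Y \right)} = -20$ ($K{\left(C,Y \right)} = -2 + 6 \left(-3\right) = -2 - 18 = -20$)
$-322 + 323 h{\left(-20,K{\left(-1,0 \right)} \right)} = -322 + 323 \left(-20\right) = -322 - 6460 = -6782$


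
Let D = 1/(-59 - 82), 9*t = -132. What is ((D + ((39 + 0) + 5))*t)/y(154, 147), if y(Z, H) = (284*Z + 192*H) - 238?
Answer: -136466/15169203 ≈ -0.0089962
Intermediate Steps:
y(Z, H) = -238 + 192*H + 284*Z (y(Z, H) = (192*H + 284*Z) - 238 = -238 + 192*H + 284*Z)
t = -44/3 (t = (⅑)*(-132) = -44/3 ≈ -14.667)
D = -1/141 (D = 1/(-141) = -1/141 ≈ -0.0070922)
((D + ((39 + 0) + 5))*t)/y(154, 147) = ((-1/141 + ((39 + 0) + 5))*(-44/3))/(-238 + 192*147 + 284*154) = ((-1/141 + (39 + 5))*(-44/3))/(-238 + 28224 + 43736) = ((-1/141 + 44)*(-44/3))/71722 = ((6203/141)*(-44/3))*(1/71722) = -272932/423*1/71722 = -136466/15169203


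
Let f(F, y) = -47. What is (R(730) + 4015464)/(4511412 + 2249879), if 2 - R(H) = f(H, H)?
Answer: 4015513/6761291 ≈ 0.59390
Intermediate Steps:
R(H) = 49 (R(H) = 2 - 1*(-47) = 2 + 47 = 49)
(R(730) + 4015464)/(4511412 + 2249879) = (49 + 4015464)/(4511412 + 2249879) = 4015513/6761291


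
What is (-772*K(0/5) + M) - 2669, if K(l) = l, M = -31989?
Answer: -34658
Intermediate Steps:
(-772*K(0/5) + M) - 2669 = (-0/5 - 31989) - 2669 = (-772*0 - 31989) - 2669 = (0 - 31989) - 2669 = -31989 - 2669 = -34658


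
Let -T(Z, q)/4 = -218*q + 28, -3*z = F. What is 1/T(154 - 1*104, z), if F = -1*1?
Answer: 3/536 ≈ 0.0055970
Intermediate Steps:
F = -1
z = ⅓ (z = -⅓*(-1) = ⅓ ≈ 0.33333)
T(Z, q) = -112 + 872*q (T(Z, q) = -4*(-218*q + 28) = -4*(28 - 218*q) = -112 + 872*q)
1/T(154 - 1*104, z) = 1/(-112 + 872*(⅓)) = 1/(-112 + 872/3) = 1/(536/3) = 3/536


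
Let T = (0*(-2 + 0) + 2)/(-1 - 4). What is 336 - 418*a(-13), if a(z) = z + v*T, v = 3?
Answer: 31358/5 ≈ 6271.6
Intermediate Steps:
T = -⅖ (T = (0*(-2) + 2)/(-5) = (0 + 2)*(-⅕) = 2*(-⅕) = -⅖ ≈ -0.40000)
a(z) = -6/5 + z (a(z) = z + 3*(-⅖) = z - 6/5 = -6/5 + z)
336 - 418*a(-13) = 336 - 418*(-6/5 - 13) = 336 - 418*(-71/5) = 336 + 29678/5 = 31358/5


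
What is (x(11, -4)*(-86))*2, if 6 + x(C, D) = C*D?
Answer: 8600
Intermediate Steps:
x(C, D) = -6 + C*D
(x(11, -4)*(-86))*2 = ((-6 + 11*(-4))*(-86))*2 = ((-6 - 44)*(-86))*2 = -50*(-86)*2 = 4300*2 = 8600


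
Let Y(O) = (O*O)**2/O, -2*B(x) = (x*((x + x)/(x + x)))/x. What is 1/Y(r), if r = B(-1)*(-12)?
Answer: 1/216 ≈ 0.0046296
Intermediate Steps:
B(x) = -1/2 (B(x) = -x*((x + x)/(x + x))/(2*x) = -x*((2*x)/((2*x)))/(2*x) = -x*((2*x)*(1/(2*x)))/(2*x) = -x*1/(2*x) = -x/(2*x) = -1/2*1 = -1/2)
r = 6 (r = -1/2*(-12) = 6)
Y(O) = O**3 (Y(O) = (O**2)**2/O = O**4/O = O**3)
1/Y(r) = 1/(6**3) = 1/216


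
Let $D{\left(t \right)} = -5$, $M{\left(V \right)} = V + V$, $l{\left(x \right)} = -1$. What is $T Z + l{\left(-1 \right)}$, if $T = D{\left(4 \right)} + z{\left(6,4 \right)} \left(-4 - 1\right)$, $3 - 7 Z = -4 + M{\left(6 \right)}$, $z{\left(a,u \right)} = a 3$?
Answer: $\frac{468}{7} \approx 66.857$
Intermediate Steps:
$M{\left(V \right)} = 2 V$
$z{\left(a,u \right)} = 3 a$
$Z = - \frac{5}{7}$ ($Z = \frac{3}{7} - \frac{-4 + 2 \cdot 6}{7} = \frac{3}{7} - \frac{-4 + 12}{7} = \frac{3}{7} - \frac{8}{7} = - \frac{5}{7} \approx -0.71429$)
$T = -95$ ($T = -5 + 3 \cdot 6 \left(-4 - 1\right) = -5 + 18 \left(-5\right) = -5 - 90 = -95$)
$T Z + l{\left(-1 \right)} = \left(-95\right) \left(- \frac{5}{7}\right) - 1 = \frac{475}{7} - 1 = \frac{468}{7}$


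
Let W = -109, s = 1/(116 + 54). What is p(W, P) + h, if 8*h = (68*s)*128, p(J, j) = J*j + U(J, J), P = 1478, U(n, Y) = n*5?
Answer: -808203/5 ≈ -1.6164e+5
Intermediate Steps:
s = 1/170 ≈ 0.0058824
U(n, Y) = 5*n
p(J, j) = 5*J + J*j (p(J, j) = J*j + 5*J = 5*J + J*j)
h = 32/5 (h = ((68*(1/170))*128)/8 = ((⅖)*128)/8 = (⅛)*(256/5) = 32/5 ≈ 6.4000)
p(W, P) + h = -109*(5 + 1478) + 32/5 = -109*1483 + 32/5 = -161647 + 32/5 = -808203/5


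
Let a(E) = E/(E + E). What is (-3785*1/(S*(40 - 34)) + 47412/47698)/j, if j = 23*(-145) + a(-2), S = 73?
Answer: 79885237/34831726839 ≈ 0.0022935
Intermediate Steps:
a(E) = ½ (a(E) = E/((2*E)) = E*(1/(2*E)) = ½)
j = -6669/2 (j = 23*(-145) + ½ = -3335 + ½ = -6669/2 ≈ -3334.5)
(-3785*1/(S*(40 - 34)) + 47412/47698)/j = (-3785*1/(73*(40 - 34)) + 47412/47698)/(-6669/2) = (-3785/(73*6) + 47412*(1/47698))*(-2/6669) = (-3785/438 + 23706/23849)*(-2/6669) = -79885237/10445862*(-2/6669) = 79885237/34831726839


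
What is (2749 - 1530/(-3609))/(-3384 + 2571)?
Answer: -1102519/326013 ≈ -3.3818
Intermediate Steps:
(2749 - 1530/(-3609))/(-3384 + 2571) = (2749 - 1530*(-1/3609))/(-813) = (2749 + 170/401)*(-1/813) = (1102519/401)*(-1/813) = -1102519/326013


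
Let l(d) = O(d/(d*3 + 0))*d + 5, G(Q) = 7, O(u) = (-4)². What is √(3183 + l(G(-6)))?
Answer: 10*√33 ≈ 57.446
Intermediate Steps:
O(u) = 16
l(d) = 5 + 16*d (l(d) = 16*d + 5 = 5 + 16*d)
√(3183 + l(G(-6))) = √(3183 + (5 + 16*7)) = √(3183 + (5 + 112)) = √(3183 + 117) = √3300 = 10*√33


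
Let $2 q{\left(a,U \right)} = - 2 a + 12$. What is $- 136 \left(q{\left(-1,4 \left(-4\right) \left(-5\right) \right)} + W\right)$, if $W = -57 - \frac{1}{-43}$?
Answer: $\frac{292264}{43} \approx 6796.8$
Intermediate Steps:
$W = - \frac{2450}{43}$ ($W = -57 - - \frac{1}{43} = -57 + \frac{1}{43} = - \frac{2450}{43} \approx -56.977$)
$q{\left(a,U \right)} = 6 - a$ ($q{\left(a,U \right)} = \frac{- 2 a + 12}{2} = \frac{12 - 2 a}{2} = 6 - a$)
$- 136 \left(q{\left(-1,4 \left(-4\right) \left(-5\right) \right)} + W\right) = - 136 \left(\left(6 - -1\right) - \frac{2450}{43}\right) = - 136 \left(\left(6 + 1\right) - \frac{2450}{43}\right) = - 136 \left(7 - \frac{2450}{43}\right) = \left(-136\right) \left(- \frac{2149}{43}\right) = \frac{292264}{43}$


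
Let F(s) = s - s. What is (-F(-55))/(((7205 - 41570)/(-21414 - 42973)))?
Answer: 0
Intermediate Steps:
F(s) = 0
(-F(-55))/(((7205 - 41570)/(-21414 - 42973))) = (-1*0)/(((7205 - 41570)/(-21414 - 42973))) = 0/((-34365/(-64387))) = 0/((-34365*(-1/64387))) = 0/(34365/64387) = 0*(64387/34365) = 0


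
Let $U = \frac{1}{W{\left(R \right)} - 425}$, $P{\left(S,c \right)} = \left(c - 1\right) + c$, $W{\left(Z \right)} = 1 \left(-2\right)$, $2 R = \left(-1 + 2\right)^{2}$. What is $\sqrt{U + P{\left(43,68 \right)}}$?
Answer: $\frac{2 \sqrt{6153497}}{427} \approx 11.619$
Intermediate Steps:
$R = \frac{1}{2}$ ($R = \frac{\left(-1 + 2\right)^{2}}{2} = \frac{1^{2}}{2} = \frac{1}{2} \cdot 1 = \frac{1}{2} \approx 0.5$)
$W{\left(Z \right)} = -2$
$P{\left(S,c \right)} = -1 + 2 c$ ($P{\left(S,c \right)} = \left(-1 + c\right) + c = -1 + 2 c$)
$U = - \frac{1}{427}$ ($U = \frac{1}{-2 - 425} = \frac{1}{-427} = - \frac{1}{427} \approx -0.0023419$)
$\sqrt{U + P{\left(43,68 \right)}} = \sqrt{- \frac{1}{427} + \left(-1 + 2 \cdot 68\right)} = \sqrt{- \frac{1}{427} + \left(-1 + 136\right)} = \sqrt{- \frac{1}{427} + 135} = \sqrt{\frac{57644}{427}} = \frac{2 \sqrt{6153497}}{427}$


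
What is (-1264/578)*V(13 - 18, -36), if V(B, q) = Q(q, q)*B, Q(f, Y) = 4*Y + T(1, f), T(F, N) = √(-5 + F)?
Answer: -455040/289 + 6320*I/289 ≈ -1574.5 + 21.868*I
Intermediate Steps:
Q(f, Y) = 2*I + 4*Y (Q(f, Y) = 4*Y + √(-5 + 1) = 4*Y + √(-4) = 4*Y + 2*I = 2*I + 4*Y)
V(B, q) = B*(2*I + 4*q) (V(B, q) = (2*I + 4*q)*B = B*(2*I + 4*q))
(-1264/578)*V(13 - 18, -36) = (-1264/578)*(2*(13 - 18)*(I + 2*(-36))) = (-1264*1/578)*(2*(-5)*(I - 72)) = -1264*(-5)*(-72 + I)/289 = -632*(720 - 10*I)/289 = -455040/289 + 6320*I/289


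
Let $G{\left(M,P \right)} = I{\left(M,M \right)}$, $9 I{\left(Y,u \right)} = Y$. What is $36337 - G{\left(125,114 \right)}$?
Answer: $\frac{326908}{9} \approx 36323.0$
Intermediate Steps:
$I{\left(Y,u \right)} = \frac{Y}{9}$
$G{\left(M,P \right)} = \frac{M}{9}$
$36337 - G{\left(125,114 \right)} = 36337 - \frac{1}{9} \cdot 125 = 36337 - \frac{125}{9} = \frac{326908}{9}$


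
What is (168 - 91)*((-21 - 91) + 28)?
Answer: -6468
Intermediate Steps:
(168 - 91)*((-21 - 91) + 28) = 77*(-112 + 28) = 77*(-84) = -6468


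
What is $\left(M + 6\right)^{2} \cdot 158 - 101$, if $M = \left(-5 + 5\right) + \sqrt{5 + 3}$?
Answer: $6851 + 3792 \sqrt{2} \approx 12214.0$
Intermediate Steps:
$M = 2 \sqrt{2}$ ($M = 0 + \sqrt{8} = 0 + 2 \sqrt{2} = 2 \sqrt{2} \approx 2.8284$)
$\left(M + 6\right)^{2} \cdot 158 - 101 = \left(2 \sqrt{2} + 6\right)^{2} \cdot 158 - 101 = \left(6 + 2 \sqrt{2}\right)^{2} \cdot 158 - 101 = 158 \left(6 + 2 \sqrt{2}\right)^{2} - 101 = -101 + 158 \left(6 + 2 \sqrt{2}\right)^{2}$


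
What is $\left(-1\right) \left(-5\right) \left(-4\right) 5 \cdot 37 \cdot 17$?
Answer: $-62900$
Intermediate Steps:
$\left(-1\right) \left(-5\right) \left(-4\right) 5 \cdot 37 \cdot 17 = 5 \left(-4\right) 5 \cdot 37 \cdot 17 = \left(-20\right) 5 \cdot 37 \cdot 17 = \left(-100\right) 37 \cdot 17 = \left(-3700\right) 17 = -62900$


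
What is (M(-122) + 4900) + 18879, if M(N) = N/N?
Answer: 23780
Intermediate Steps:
M(N) = 1
(M(-122) + 4900) + 18879 = (1 + 4900) + 18879 = 4901 + 18879 = 23780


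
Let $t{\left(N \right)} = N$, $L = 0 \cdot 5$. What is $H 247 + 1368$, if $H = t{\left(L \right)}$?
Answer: $1368$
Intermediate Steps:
$L = 0$
$H = 0$
$H 247 + 1368 = 0 \cdot 247 + 1368 = 0 + 1368 = 1368$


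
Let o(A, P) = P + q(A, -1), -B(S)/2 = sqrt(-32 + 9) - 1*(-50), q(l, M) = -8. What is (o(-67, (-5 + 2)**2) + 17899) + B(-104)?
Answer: 17800 - 2*I*sqrt(23) ≈ 17800.0 - 9.5917*I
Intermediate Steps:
B(S) = -100 - 2*I*sqrt(23) (B(S) = -2*(sqrt(-32 + 9) - 1*(-50)) = -2*(sqrt(-23) + 50) = -2*(I*sqrt(23) + 50) = -2*(50 + I*sqrt(23)) = -100 - 2*I*sqrt(23))
o(A, P) = -8 + P (o(A, P) = P - 8 = -8 + P)
(o(-67, (-5 + 2)**2) + 17899) + B(-104) = ((-8 + (-5 + 2)**2) + 17899) + (-100 - 2*I*sqrt(23)) = ((-8 + (-3)**2) + 17899) + (-100 - 2*I*sqrt(23)) = ((-8 + 9) + 17899) + (-100 - 2*I*sqrt(23)) = (1 + 17899) + (-100 - 2*I*sqrt(23)) = 17900 + (-100 - 2*I*sqrt(23)) = 17800 - 2*I*sqrt(23)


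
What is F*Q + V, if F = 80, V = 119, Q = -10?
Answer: -681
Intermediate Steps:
F*Q + V = 80*(-10) + 119 = -800 + 119 = -681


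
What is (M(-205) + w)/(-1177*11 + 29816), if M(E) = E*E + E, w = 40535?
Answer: 82355/16869 ≈ 4.8820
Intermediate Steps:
M(E) = E + E² (M(E) = E² + E = E + E²)
(M(-205) + w)/(-1177*11 + 29816) = (-205*(1 - 205) + 40535)/(-1177*11 + 29816) = (-205*(-204) + 40535)/(-12947 + 29816) = (41820 + 40535)/16869 = 82355*(1/16869) = 82355/16869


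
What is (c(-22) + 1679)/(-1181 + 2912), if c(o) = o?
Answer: 1657/1731 ≈ 0.95725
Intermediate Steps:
(c(-22) + 1679)/(-1181 + 2912) = (-22 + 1679)/(-1181 + 2912) = 1657/1731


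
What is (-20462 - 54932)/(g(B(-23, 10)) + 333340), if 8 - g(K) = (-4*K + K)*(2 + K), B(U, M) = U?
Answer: -75394/334797 ≈ -0.22519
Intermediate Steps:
g(K) = 8 + 3*K*(2 + K) (g(K) = 8 - (-4*K + K)*(2 + K) = 8 - (-3*K)*(2 + K) = 8 - (-3)*K*(2 + K) = 8 + 3*K*(2 + K))
(-20462 - 54932)/(g(B(-23, 10)) + 333340) = (-20462 - 54932)/((8 + 3*(-23)² + 6*(-23)) + 333340) = -75394/((8 + 3*529 - 138) + 333340) = -75394/((8 + 1587 - 138) + 333340) = -75394/(1457 + 333340) = -75394/334797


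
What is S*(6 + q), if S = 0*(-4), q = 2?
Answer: 0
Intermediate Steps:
S = 0
S*(6 + q) = 0*(6 + 2) = 0*8 = 0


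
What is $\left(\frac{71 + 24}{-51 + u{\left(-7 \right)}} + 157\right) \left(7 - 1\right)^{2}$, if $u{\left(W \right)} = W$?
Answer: $\frac{162198}{29} \approx 5593.0$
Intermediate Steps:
$\left(\frac{71 + 24}{-51 + u{\left(-7 \right)}} + 157\right) \left(7 - 1\right)^{2} = \left(\frac{71 + 24}{-51 - 7} + 157\right) \left(7 - 1\right)^{2} = \left(\frac{95}{-58} + 157\right) 6^{2} = \left(95 \left(- \frac{1}{58}\right) + 157\right) 36 = \left(- \frac{95}{58} + 157\right) 36 = \frac{9011}{58} \cdot 36 = \frac{162198}{29}$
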